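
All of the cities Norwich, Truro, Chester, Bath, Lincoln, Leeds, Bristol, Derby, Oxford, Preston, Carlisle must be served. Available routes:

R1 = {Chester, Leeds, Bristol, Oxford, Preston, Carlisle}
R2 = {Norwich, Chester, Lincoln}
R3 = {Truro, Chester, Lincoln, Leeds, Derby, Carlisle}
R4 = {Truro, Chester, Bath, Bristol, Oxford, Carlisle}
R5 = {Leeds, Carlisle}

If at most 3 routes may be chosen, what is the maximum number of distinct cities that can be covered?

Choosing R1, R2, R3 covers {Norwich, Truro, Chester, Lincoln, Leeds, Bristol, Derby, Oxford, Preston, Carlisle} — 10 cities.
No choice of 3 routes does better; here Bath is left uncovered.

10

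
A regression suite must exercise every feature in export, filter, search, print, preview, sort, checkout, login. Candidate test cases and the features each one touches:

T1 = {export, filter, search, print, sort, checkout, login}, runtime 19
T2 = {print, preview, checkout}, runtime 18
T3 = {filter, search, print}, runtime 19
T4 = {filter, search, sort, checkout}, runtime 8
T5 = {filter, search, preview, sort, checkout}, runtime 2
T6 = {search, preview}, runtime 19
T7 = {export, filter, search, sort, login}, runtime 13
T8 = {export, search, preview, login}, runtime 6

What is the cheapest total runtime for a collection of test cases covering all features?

21

T1, T5 cover every feature at runtime 19 + 2 = 21.
Any cover uses at least 2 test cases; among all covering selections none totals below 21.
Greedy by coverage-per-runtime would pick T5, T8, T2 for 26 — worse than the optimum 21.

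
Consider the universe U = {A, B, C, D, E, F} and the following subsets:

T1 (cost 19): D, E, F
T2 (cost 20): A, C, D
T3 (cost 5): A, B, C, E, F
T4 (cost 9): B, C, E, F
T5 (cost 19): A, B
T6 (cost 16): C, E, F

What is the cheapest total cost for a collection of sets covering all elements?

T1, T3 cover every element at cost 19 + 5 = 24.
Any cover uses at least 2 sets; among all covering selections none totals below 24.

24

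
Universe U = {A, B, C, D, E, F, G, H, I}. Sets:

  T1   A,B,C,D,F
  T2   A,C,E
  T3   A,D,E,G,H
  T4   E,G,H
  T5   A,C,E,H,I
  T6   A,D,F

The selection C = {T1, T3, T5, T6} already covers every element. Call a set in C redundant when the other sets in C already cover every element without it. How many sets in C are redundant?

1

Drop T1: B uncovered — not redundant.
Drop T3: G uncovered — not redundant.
Drop T5: I uncovered — not redundant.
Drop T6: the rest still cover every element — redundant.
1 redundant: T6.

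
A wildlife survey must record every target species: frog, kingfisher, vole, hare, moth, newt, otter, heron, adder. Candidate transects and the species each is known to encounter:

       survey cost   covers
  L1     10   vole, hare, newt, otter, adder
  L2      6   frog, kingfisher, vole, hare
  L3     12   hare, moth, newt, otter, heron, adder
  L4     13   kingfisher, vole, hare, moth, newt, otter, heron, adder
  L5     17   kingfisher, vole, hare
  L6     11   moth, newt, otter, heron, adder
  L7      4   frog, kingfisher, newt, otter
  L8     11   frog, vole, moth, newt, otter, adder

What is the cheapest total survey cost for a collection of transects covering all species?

L2, L6 cover every species at survey cost 6 + 11 = 17.
Any cover uses at least 2 transects; among all covering selections none totals below 17.

17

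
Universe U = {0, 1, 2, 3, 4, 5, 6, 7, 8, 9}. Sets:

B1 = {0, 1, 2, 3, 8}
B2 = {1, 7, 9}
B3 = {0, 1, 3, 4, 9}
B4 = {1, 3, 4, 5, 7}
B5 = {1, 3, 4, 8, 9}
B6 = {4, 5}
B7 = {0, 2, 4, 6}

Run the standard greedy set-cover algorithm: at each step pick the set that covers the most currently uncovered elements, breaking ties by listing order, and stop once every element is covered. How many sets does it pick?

Pick 1: B1 covers 5 new elements (0, 1, 2, 3, 8).
Pick 2: B4 covers 3 new elements (4, 5, 7).
Pick 3: B2 covers 1 new elements (9).
Pick 4: B7 covers 1 new elements (6).
Greedy uses 4 sets. (The true minimum is 3.)

4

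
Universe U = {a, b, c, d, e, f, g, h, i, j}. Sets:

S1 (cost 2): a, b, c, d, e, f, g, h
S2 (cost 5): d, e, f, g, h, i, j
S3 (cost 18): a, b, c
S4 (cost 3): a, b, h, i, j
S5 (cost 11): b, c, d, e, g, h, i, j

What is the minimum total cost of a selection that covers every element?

S1, S4 cover every element at cost 2 + 3 = 5.
Any cover uses at least 2 sets; among all covering selections none totals below 5.

5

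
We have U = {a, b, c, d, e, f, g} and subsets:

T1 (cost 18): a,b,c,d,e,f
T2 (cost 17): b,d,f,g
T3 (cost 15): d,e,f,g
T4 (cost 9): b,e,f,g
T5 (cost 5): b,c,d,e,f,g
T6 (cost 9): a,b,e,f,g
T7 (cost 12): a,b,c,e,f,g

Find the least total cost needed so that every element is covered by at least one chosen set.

T5, T6 cover every element at cost 5 + 9 = 14.
Any cover uses at least 2 sets; among all covering selections none totals below 14.

14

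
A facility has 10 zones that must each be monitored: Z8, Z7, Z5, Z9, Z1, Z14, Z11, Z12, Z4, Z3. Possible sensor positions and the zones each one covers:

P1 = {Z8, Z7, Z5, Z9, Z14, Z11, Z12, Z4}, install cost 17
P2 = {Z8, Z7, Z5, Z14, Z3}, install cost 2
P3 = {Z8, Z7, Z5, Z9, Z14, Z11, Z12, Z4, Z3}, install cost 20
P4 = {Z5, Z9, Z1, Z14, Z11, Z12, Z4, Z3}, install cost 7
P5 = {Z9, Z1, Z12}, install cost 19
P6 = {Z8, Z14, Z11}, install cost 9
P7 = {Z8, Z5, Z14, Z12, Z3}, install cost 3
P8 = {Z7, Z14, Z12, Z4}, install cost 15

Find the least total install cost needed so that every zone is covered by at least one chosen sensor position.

P2, P4 cover every zone at install cost 2 + 7 = 9.
Any cover uses at least 2 sensor positions; among all covering selections none totals below 9.

9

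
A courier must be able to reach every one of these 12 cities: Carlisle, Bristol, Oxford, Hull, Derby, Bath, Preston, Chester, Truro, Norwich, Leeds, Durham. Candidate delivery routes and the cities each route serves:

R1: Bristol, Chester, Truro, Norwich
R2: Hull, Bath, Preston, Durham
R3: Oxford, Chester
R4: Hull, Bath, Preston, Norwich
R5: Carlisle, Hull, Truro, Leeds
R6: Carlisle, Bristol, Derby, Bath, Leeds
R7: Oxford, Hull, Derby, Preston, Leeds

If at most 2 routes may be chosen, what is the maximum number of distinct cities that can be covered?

Choosing R1, R7 covers {Bristol, Oxford, Hull, Derby, Preston, Chester, Truro, Norwich, Leeds} — 9 cities.
No choice of 2 routes does better; here Carlisle, Bath, Durham are left uncovered.

9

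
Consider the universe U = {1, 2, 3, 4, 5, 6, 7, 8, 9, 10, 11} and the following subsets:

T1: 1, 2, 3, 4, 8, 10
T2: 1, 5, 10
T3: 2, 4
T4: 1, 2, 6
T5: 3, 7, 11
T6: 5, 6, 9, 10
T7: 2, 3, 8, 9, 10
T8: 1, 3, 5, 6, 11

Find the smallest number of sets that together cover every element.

T1, T5, T6 together cover {1, 2, 3, 4, 5, 6, 7, 8, 9, 10, 11} — every element.
No 2 of the 8 sets cover everything (all 28 pairs fall short), so 3 is minimum.

3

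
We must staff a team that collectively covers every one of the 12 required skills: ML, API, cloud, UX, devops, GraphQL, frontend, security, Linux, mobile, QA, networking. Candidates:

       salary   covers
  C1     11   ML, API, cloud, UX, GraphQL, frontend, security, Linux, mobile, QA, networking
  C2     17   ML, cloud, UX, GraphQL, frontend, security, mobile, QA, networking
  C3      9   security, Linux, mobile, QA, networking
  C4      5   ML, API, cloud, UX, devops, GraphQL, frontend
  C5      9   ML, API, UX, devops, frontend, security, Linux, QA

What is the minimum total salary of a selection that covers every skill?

14

C3, C4 cover every skill at salary 9 + 5 = 14.
Any cover uses at least 2 candidates; among all covering selections none totals below 14.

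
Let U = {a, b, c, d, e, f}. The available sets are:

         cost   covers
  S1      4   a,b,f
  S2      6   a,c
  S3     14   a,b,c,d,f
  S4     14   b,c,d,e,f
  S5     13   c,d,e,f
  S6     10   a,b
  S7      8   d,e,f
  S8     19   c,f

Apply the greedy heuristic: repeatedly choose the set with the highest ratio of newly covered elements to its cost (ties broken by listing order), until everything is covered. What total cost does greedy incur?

Pick 1: S1 adds 3 new (a, b, f) at cost 4 (ratio 3/4).
Pick 2: S7 adds 2 new (d, e) at cost 8 (ratio 2/8).
Pick 3: S2 adds 1 new (c) at cost 6 (ratio 1/6).
Greedy total cost: 4 + 8 + 6 = 18. (The true optimum is 17, so greedy overshoots here.)

18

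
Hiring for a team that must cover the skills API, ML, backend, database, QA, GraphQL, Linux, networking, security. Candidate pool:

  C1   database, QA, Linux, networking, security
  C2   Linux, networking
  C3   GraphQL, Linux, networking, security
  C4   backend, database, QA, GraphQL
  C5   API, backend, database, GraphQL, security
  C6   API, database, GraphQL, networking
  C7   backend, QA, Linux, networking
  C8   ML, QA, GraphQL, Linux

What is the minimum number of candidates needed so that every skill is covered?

3

C1, C5, C8 together cover {API, ML, backend, database, QA, GraphQL, Linux, networking, security} — every skill.
No 2 of the 8 candidates cover everything (all 28 pairs fall short), so 3 is minimum.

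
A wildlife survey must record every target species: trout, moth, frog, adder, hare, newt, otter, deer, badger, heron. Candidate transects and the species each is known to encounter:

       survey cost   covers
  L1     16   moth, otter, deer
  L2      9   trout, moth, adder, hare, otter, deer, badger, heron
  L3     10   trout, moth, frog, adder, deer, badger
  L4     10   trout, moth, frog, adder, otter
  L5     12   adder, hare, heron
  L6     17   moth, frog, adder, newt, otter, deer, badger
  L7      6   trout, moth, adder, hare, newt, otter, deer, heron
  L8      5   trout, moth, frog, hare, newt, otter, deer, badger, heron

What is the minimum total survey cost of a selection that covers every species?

11

L7, L8 cover every species at survey cost 6 + 5 = 11.
Any cover uses at least 2 transects; among all covering selections none totals below 11.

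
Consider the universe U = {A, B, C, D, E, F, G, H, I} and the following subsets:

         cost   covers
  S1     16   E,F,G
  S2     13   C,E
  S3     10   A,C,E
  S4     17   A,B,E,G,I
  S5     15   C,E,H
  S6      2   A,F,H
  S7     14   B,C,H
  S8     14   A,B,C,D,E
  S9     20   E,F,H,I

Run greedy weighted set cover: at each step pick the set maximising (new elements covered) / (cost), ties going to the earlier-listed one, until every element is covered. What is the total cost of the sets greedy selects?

33

Pick 1: S6 adds 3 new (A, F, H) at cost 2 (ratio 3/2).
Pick 2: S8 adds 4 new (B, C, D, E) at cost 14 (ratio 4/14).
Pick 3: S4 adds 2 new (G, I) at cost 17 (ratio 2/17).
Greedy total cost: 2 + 14 + 17 = 33.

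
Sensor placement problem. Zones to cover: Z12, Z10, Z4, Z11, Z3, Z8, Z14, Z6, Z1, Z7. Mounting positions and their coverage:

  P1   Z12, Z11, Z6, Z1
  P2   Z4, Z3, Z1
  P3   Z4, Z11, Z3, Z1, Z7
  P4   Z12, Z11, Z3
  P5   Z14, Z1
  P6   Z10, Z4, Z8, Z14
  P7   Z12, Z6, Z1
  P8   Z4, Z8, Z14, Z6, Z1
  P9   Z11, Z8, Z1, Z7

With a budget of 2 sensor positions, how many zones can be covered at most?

Choosing P1, P6 covers {Z12, Z10, Z4, Z11, Z8, Z14, Z6, Z1} — 8 zones.
No choice of 2 sensor positions does better; here Z3, Z7 are left uncovered.

8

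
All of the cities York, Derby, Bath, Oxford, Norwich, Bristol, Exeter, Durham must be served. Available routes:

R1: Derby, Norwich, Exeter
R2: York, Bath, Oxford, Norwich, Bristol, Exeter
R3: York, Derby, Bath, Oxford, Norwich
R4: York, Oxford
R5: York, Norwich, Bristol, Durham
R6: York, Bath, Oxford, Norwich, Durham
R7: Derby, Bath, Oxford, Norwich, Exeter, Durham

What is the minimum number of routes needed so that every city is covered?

2

R2, R7 together cover {York, Derby, Bath, Oxford, Norwich, Bristol, Exeter, Durham} — every city.
No single route contains all 8 cities, so 2 is optimal.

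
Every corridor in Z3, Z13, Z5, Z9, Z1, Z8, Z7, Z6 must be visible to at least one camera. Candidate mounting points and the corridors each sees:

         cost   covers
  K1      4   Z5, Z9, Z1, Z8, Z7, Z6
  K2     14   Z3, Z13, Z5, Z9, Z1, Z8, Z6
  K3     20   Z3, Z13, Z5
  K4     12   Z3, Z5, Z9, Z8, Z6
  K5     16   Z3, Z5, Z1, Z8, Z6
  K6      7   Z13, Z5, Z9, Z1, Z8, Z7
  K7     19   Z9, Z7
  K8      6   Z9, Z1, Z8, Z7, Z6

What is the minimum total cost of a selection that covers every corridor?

18

K1, K2 cover every corridor at cost 4 + 14 = 18.
Any cover uses at least 2 camera mounts; among all covering selections none totals below 18.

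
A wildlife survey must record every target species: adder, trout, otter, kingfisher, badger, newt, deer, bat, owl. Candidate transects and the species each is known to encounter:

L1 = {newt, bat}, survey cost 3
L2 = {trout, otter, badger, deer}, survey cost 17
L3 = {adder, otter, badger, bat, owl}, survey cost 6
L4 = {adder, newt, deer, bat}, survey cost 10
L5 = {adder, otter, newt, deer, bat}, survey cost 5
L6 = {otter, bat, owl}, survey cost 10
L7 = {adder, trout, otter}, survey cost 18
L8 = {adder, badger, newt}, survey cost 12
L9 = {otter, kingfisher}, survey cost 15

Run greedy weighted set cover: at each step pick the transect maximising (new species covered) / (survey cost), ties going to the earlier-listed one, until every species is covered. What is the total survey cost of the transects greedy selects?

Pick 1: L5 adds 5 new (adder, otter, newt, deer, bat) at survey cost 5 (ratio 5/5).
Pick 2: L3 adds 2 new (badger, owl) at survey cost 6 (ratio 2/6).
Pick 3: L9 adds 1 new (kingfisher) at survey cost 15 (ratio 1/15).
Pick 4: L2 adds 1 new (trout) at survey cost 17 (ratio 1/17).
Greedy total survey cost: 5 + 6 + 15 + 17 = 43. (The true optimum is 41, so greedy overshoots here.)

43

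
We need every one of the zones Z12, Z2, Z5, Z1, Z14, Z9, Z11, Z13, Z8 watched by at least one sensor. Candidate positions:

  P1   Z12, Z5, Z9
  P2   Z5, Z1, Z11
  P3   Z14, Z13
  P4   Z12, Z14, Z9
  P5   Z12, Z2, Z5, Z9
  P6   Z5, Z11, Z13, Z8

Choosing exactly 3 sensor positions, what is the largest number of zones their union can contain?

Choosing P2, P3, P5 covers {Z12, Z2, Z5, Z1, Z14, Z9, Z11, Z13} — 8 zones.
No choice of 3 sensor positions does better; here Z8 is left uncovered.

8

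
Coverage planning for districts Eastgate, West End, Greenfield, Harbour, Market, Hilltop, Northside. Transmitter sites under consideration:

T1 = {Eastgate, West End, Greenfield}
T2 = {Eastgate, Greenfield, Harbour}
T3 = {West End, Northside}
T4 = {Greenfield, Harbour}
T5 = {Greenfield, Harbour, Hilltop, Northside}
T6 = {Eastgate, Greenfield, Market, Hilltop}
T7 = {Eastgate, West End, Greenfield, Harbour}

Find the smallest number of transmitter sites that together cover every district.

3

T1, T5, T6 together cover {Eastgate, West End, Greenfield, Harbour, Market, Hilltop, Northside} — every district.
No 2 of the 7 transmitter sites cover everything (all 21 pairs fall short), so 3 is minimum.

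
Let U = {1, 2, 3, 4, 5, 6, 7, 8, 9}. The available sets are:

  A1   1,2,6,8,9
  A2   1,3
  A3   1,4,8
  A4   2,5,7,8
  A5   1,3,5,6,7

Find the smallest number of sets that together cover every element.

A1, A3, A5 together cover {1, 2, 3, 4, 5, 6, 7, 8, 9} — every element.
No 2 of the 5 sets cover everything (all 10 pairs fall short), so 3 is minimum.

3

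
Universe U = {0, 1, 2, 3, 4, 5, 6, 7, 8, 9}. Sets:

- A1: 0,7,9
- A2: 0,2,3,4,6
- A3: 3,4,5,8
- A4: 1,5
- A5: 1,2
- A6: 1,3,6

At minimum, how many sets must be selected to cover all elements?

4

A1, A2, A3, A4 together cover {0, 1, 2, 3, 4, 5, 6, 7, 8, 9} — every element.
No 3 of the 6 sets cover everything (all 20 triples fall short), so 4 is minimum.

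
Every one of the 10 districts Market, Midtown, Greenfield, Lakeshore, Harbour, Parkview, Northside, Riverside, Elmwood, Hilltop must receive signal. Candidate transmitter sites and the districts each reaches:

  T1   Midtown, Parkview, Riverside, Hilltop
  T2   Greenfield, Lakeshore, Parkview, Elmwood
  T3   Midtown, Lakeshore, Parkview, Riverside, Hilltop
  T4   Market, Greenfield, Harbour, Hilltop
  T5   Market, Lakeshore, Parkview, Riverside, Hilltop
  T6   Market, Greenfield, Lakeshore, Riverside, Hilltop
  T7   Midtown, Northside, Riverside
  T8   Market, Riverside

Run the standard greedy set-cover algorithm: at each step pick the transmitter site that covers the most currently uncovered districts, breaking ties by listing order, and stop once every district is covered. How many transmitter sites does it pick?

Pick 1: T3 covers 5 new districts (Midtown, Lakeshore, Parkview, Riverside, Hilltop).
Pick 2: T4 covers 3 new districts (Market, Greenfield, Harbour).
Pick 3: T2 covers 1 new districts (Elmwood).
Pick 4: T7 covers 1 new districts (Northside).
Greedy uses 4 transmitter sites. (The true minimum is 3.)

4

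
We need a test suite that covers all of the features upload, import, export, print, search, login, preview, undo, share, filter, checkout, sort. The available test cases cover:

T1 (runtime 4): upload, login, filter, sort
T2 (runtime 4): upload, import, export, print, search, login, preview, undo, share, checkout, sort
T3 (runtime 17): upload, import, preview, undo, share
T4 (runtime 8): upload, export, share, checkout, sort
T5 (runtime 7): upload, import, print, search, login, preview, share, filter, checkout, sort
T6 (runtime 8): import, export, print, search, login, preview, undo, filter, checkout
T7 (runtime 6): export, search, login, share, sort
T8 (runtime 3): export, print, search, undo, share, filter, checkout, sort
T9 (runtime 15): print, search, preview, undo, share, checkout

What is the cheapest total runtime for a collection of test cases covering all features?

T2, T8 cover every feature at runtime 4 + 3 = 7.
Any cover uses at least 2 test cases; among all covering selections none totals below 7.

7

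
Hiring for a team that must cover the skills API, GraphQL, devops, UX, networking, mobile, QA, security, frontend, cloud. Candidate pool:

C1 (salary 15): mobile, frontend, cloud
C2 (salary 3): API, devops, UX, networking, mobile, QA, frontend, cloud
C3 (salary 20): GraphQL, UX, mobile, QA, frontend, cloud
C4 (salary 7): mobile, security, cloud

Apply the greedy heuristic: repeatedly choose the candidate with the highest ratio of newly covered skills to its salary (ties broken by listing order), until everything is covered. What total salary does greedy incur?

Pick 1: C2 adds 8 new (API, devops, UX, networking, mobile, QA, frontend, cloud) at salary 3 (ratio 8/3).
Pick 2: C4 adds 1 new (security) at salary 7 (ratio 1/7).
Pick 3: C3 adds 1 new (GraphQL) at salary 20 (ratio 1/20).
Greedy total salary: 3 + 7 + 20 = 30.

30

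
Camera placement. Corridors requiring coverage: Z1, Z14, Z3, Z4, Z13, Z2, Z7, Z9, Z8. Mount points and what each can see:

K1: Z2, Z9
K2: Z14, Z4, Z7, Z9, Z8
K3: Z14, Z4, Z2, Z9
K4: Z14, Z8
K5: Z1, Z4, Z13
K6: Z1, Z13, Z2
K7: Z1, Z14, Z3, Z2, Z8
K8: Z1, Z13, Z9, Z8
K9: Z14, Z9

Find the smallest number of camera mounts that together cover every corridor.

3

K2, K5, K7 together cover {Z1, Z14, Z3, Z4, Z13, Z2, Z7, Z9, Z8} — every corridor.
No 2 of the 9 camera mounts cover everything (all 36 pairs fall short), so 3 is minimum.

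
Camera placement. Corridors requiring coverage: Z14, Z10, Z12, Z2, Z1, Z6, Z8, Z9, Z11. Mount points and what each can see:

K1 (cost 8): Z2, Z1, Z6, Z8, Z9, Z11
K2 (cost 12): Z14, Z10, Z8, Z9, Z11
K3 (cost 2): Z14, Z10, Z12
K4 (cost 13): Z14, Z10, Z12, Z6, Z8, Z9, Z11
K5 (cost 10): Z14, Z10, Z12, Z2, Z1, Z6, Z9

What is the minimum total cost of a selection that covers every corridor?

10

K1, K3 cover every corridor at cost 8 + 2 = 10.
Any cover uses at least 2 camera mounts; among all covering selections none totals below 10.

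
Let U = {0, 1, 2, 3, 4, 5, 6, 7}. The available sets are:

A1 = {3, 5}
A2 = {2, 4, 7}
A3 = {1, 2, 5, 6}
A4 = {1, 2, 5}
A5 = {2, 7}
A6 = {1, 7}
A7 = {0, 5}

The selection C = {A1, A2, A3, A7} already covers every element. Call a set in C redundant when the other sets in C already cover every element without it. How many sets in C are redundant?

0

Drop A1: 3 uncovered — not redundant.
Drop A2: 4, 7 uncovered — not redundant.
Drop A3: 1, 6 uncovered — not redundant.
Drop A7: 0 uncovered — not redundant.
None of the sets in C is redundant.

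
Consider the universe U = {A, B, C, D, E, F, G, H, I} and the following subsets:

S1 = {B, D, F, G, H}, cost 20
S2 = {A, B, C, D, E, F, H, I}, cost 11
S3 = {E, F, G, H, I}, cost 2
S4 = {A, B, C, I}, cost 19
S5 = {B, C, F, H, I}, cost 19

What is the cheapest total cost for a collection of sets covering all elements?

13

S2, S3 cover every element at cost 11 + 2 = 13.
Any cover uses at least 2 sets; among all covering selections none totals below 13.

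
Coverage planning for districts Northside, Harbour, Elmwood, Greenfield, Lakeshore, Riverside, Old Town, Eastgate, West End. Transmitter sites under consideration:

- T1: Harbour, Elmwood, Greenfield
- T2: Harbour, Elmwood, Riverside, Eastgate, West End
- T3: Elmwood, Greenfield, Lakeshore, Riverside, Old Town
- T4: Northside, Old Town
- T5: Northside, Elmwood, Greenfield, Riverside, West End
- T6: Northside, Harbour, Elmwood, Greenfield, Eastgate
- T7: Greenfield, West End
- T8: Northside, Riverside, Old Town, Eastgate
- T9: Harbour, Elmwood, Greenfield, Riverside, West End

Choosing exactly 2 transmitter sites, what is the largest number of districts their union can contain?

Choosing T2, T3 covers {Harbour, Elmwood, Greenfield, Lakeshore, Riverside, Old Town, Eastgate, West End} — 8 districts.
No choice of 2 transmitter sites does better; here Northside is left uncovered.

8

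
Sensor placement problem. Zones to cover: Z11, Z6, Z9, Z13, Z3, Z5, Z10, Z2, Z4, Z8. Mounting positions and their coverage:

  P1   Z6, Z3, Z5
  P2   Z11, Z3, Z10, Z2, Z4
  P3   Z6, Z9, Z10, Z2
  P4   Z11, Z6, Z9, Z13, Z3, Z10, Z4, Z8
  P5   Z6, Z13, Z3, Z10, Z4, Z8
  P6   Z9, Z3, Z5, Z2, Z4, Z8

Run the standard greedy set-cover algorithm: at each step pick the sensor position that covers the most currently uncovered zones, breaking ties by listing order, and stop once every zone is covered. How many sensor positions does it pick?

2

Pick 1: P4 covers 8 new zones (Z11, Z6, Z9, Z13, Z3, Z10, Z4, Z8).
Pick 2: P6 covers 2 new zones (Z5, Z2).
Greedy uses 2 sensor positions.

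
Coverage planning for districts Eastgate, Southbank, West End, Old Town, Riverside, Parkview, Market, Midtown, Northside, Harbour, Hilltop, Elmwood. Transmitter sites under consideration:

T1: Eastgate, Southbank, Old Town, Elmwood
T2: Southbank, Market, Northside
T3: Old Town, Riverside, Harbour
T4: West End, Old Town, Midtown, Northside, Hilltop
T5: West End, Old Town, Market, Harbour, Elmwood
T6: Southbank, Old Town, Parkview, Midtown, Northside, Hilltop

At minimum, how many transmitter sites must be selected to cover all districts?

4

T1, T3, T5, T6 together cover {Eastgate, Southbank, West End, Old Town, Riverside, Parkview, Market, Midtown, Northside, Harbour, Hilltop, Elmwood} — every district.
No 3 of the 6 transmitter sites cover everything (all 20 triples fall short), so 4 is minimum.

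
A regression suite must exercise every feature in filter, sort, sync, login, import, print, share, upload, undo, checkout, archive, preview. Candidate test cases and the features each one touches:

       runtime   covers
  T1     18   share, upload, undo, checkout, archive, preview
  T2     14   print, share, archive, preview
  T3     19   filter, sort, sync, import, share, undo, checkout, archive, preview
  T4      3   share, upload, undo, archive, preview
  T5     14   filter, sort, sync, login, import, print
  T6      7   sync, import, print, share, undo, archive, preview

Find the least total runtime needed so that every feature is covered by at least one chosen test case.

32

T1, T5 cover every feature at runtime 18 + 14 = 32.
Any cover uses at least 2 test cases; among all covering selections none totals below 32.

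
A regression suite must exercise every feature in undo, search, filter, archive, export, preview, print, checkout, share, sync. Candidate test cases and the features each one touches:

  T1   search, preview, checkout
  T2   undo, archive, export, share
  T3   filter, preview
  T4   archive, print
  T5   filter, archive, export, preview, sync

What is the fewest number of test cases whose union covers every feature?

4

T1, T2, T4, T5 together cover {undo, search, filter, archive, export, preview, print, checkout, share, sync} — every feature.
No 3 of the 5 test cases cover everything (all 10 triples fall short), so 4 is minimum.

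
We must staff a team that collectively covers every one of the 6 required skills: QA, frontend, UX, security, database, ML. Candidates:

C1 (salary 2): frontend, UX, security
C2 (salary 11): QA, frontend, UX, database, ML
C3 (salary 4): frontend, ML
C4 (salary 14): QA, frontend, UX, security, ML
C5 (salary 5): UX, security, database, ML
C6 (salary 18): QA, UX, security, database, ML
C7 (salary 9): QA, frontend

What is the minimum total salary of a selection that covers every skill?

C1, C2 cover every skill at salary 2 + 11 = 13.
Any cover uses at least 2 candidates; among all covering selections none totals below 13.
Greedy by coverage-per-salary would pick C1, C5, C7 for 16 — worse than the optimum 13.

13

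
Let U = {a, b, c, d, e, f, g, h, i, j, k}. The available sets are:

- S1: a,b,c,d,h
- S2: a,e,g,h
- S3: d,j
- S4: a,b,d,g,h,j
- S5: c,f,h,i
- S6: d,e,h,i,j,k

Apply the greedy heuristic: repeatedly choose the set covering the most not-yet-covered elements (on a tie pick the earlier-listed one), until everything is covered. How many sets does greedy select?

Pick 1: S4 covers 6 new elements (a, b, d, g, h, j).
Pick 2: S5 covers 3 new elements (c, f, i).
Pick 3: S6 covers 2 new elements (e, k).
Greedy uses 3 sets.

3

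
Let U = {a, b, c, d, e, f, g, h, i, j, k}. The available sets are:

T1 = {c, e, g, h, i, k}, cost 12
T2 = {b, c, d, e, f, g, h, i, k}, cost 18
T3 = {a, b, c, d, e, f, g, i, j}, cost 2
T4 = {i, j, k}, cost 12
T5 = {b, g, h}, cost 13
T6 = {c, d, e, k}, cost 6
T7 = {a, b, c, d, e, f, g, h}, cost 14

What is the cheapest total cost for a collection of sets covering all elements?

14

T1, T3 cover every element at cost 12 + 2 = 14.
Any cover uses at least 2 sets; among all covering selections none totals below 14.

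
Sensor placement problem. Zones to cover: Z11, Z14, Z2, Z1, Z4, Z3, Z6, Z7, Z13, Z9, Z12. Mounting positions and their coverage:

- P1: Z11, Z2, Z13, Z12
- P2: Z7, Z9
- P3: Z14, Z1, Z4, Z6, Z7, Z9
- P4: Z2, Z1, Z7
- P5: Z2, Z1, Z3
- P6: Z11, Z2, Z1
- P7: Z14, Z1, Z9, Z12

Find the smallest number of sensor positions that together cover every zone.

P1, P3, P5 together cover {Z11, Z14, Z2, Z1, Z4, Z3, Z6, Z7, Z13, Z9, Z12} — every zone.
No 2 of the 7 sensor positions cover everything (all 21 pairs fall short), so 3 is minimum.

3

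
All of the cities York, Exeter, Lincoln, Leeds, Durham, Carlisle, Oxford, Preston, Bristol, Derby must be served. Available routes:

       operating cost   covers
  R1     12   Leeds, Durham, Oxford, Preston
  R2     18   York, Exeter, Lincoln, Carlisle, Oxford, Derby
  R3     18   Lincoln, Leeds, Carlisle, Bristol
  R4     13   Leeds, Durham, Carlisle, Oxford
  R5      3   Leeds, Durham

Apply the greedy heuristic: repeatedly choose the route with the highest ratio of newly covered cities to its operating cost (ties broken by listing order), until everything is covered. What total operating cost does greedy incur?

51

Pick 1: R5 adds 2 new (Leeds, Durham) at operating cost 3 (ratio 2/3).
Pick 2: R2 adds 6 new (York, Exeter, Lincoln, Carlisle, Oxford, Derby) at operating cost 18 (ratio 6/18).
Pick 3: R1 adds 1 new (Preston) at operating cost 12 (ratio 1/12).
Pick 4: R3 adds 1 new (Bristol) at operating cost 18 (ratio 1/18).
Greedy total operating cost: 3 + 18 + 12 + 18 = 51. (The true optimum is 48, so greedy overshoots here.)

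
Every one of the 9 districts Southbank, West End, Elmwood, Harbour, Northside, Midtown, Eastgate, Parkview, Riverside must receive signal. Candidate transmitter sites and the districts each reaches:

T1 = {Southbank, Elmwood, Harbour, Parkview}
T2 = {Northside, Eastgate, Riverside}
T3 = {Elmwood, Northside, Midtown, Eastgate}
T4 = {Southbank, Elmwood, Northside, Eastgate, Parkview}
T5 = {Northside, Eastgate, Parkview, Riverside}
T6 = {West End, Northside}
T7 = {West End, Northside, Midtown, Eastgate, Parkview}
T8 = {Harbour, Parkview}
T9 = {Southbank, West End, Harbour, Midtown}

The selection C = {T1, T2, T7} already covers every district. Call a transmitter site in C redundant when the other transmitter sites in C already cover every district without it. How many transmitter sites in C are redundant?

Drop T1: Southbank, Elmwood, Harbour uncovered — not redundant.
Drop T2: Riverside uncovered — not redundant.
Drop T7: West End, Midtown uncovered — not redundant.
None of the transmitter sites in C is redundant.

0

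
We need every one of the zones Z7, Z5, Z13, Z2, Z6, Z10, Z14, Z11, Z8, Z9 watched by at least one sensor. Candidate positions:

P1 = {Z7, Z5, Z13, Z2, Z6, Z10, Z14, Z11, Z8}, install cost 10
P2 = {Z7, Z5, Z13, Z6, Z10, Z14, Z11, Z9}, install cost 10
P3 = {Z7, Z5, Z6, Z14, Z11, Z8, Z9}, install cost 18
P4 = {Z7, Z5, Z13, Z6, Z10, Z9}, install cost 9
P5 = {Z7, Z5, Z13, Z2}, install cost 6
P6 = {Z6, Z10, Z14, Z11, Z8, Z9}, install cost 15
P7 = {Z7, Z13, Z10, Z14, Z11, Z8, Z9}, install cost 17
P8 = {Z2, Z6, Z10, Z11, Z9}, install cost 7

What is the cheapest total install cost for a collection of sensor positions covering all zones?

17

P1, P8 cover every zone at install cost 10 + 7 = 17.
Any cover uses at least 2 sensor positions; among all covering selections none totals below 17.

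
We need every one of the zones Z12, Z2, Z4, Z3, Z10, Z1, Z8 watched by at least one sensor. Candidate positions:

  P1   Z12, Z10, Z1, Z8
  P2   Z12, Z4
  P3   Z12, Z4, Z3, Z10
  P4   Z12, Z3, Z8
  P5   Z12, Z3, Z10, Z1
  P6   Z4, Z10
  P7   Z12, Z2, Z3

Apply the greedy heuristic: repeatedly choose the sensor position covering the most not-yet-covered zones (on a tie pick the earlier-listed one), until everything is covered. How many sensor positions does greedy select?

3

Pick 1: P1 covers 4 new zones (Z12, Z10, Z1, Z8).
Pick 2: P3 covers 2 new zones (Z4, Z3).
Pick 3: P7 covers 1 new zones (Z2).
Greedy uses 3 sensor positions.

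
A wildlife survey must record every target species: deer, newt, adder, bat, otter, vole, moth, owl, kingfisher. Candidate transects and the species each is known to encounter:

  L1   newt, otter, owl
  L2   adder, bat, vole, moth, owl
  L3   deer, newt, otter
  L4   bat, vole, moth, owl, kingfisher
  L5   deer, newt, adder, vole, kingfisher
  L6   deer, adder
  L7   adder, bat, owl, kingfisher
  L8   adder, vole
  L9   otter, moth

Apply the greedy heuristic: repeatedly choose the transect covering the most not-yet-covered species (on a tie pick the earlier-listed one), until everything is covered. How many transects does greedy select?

3

Pick 1: L2 covers 5 new species (adder, bat, vole, moth, owl).
Pick 2: L3 covers 3 new species (deer, newt, otter).
Pick 3: L4 covers 1 new species (kingfisher).
Greedy uses 3 transects.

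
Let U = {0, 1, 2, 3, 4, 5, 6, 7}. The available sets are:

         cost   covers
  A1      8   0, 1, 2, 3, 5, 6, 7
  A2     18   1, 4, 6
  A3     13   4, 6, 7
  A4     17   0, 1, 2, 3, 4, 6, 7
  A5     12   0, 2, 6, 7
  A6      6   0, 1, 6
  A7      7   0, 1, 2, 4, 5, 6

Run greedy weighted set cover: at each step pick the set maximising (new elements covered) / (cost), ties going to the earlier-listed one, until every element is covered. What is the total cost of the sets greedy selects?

Pick 1: A1 adds 7 new (0, 1, 2, 3, 5, 6, 7) at cost 8 (ratio 7/8).
Pick 2: A7 adds 1 new (4) at cost 7 (ratio 1/7).
Greedy total cost: 8 + 7 = 15.

15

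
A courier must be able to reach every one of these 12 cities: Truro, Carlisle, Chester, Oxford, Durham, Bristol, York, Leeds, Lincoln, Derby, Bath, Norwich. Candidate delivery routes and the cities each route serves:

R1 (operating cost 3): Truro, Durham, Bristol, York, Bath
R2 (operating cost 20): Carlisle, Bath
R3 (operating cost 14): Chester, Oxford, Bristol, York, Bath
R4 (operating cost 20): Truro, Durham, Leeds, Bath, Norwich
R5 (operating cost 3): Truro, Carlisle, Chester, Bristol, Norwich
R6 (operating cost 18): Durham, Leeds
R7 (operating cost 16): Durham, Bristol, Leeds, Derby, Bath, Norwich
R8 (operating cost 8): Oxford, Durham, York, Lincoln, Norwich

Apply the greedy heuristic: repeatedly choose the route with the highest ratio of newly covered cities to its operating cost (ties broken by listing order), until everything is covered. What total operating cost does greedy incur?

30

Pick 1: R1 adds 5 new (Truro, Durham, Bristol, York, Bath) at operating cost 3 (ratio 5/3).
Pick 2: R5 adds 3 new (Carlisle, Chester, Norwich) at operating cost 3 (ratio 3/3).
Pick 3: R8 adds 2 new (Oxford, Lincoln) at operating cost 8 (ratio 2/8).
Pick 4: R7 adds 2 new (Leeds, Derby) at operating cost 16 (ratio 2/16).
Greedy total operating cost: 3 + 3 + 8 + 16 = 30. (The true optimum is 27, so greedy overshoots here.)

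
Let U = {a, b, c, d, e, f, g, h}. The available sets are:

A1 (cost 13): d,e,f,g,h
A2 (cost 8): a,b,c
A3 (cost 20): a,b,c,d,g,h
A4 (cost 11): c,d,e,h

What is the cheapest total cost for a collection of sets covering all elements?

21

A1, A2 cover every element at cost 13 + 8 = 21.
Any cover uses at least 2 sets; among all covering selections none totals below 21.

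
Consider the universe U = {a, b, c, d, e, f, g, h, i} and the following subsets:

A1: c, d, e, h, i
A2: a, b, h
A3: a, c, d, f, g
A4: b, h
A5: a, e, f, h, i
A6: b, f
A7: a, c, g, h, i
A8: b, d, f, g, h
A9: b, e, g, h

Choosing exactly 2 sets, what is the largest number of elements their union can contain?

Choosing A1, A3 covers {a, c, d, e, f, g, h, i} — 8 elements.
No choice of 2 sets does better; here b is left uncovered.

8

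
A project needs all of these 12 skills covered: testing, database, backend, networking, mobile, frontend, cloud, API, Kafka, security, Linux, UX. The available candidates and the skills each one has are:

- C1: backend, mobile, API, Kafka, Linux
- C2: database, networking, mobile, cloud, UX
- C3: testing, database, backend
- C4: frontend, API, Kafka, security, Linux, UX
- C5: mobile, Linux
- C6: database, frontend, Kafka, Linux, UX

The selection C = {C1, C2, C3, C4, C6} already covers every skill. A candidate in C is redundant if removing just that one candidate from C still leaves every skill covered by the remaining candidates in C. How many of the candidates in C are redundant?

2

Drop C1: the rest still cover every skill — redundant.
Drop C2: networking, cloud uncovered — not redundant.
Drop C3: testing uncovered — not redundant.
Drop C4: security uncovered — not redundant.
Drop C6: the rest still cover every skill — redundant.
2 redundant: C1, C6.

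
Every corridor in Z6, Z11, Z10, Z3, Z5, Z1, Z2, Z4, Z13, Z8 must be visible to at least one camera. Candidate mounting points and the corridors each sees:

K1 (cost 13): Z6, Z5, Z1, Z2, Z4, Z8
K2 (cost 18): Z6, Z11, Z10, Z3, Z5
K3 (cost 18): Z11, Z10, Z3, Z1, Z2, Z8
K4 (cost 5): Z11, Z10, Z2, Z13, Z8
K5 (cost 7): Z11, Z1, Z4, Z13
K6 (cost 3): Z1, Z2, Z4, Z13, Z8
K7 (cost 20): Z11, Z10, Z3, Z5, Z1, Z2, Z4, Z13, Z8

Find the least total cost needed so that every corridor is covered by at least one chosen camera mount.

K2, K6 cover every corridor at cost 18 + 3 = 21.
Any cover uses at least 2 camera mounts; among all covering selections none totals below 21.

21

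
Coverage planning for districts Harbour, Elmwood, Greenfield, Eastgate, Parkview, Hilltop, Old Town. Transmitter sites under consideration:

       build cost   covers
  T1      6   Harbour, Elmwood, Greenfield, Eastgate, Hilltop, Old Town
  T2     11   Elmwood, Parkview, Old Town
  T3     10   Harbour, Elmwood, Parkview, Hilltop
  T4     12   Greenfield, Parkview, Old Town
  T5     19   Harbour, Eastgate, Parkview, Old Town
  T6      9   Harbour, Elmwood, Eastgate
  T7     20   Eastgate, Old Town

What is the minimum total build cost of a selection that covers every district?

T1, T3 cover every district at build cost 6 + 10 = 16.
Any cover uses at least 2 transmitter sites; among all covering selections none totals below 16.

16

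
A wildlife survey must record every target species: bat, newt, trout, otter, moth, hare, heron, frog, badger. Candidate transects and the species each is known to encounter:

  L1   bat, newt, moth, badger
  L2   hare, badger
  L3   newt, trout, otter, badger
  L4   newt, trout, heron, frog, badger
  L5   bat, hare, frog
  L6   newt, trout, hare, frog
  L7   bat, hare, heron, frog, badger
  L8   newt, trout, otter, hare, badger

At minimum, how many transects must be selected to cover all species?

L1, L3, L7 together cover {bat, newt, trout, otter, moth, hare, heron, frog, badger} — every species.
No 2 of the 8 transects cover everything (all 28 pairs fall short), so 3 is minimum.

3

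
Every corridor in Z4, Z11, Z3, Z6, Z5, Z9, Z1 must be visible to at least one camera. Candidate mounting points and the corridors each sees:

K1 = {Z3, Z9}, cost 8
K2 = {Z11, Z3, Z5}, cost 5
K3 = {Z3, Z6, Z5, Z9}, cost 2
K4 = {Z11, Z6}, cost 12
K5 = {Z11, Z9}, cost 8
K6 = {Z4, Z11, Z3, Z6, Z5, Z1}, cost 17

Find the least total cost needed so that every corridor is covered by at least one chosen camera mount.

19

K3, K6 cover every corridor at cost 2 + 17 = 19.
Any cover uses at least 2 camera mounts; among all covering selections none totals below 19.
Greedy by coverage-per-cost would pick K3, K2, K6 for 24 — worse than the optimum 19.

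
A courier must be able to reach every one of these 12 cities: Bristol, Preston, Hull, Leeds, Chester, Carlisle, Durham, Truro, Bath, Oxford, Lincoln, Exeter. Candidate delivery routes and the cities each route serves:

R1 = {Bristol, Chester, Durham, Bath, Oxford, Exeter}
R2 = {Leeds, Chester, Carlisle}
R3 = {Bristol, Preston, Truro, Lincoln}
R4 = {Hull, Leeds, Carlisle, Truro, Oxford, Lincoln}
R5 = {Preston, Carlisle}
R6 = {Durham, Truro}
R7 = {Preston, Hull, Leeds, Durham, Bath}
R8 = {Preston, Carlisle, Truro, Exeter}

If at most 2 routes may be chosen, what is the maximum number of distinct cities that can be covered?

11

Choosing R1, R4 covers {Bristol, Hull, Leeds, Chester, Carlisle, Durham, Truro, Bath, Oxford, Lincoln, Exeter} — 11 cities.
No choice of 2 routes does better; here Preston is left uncovered.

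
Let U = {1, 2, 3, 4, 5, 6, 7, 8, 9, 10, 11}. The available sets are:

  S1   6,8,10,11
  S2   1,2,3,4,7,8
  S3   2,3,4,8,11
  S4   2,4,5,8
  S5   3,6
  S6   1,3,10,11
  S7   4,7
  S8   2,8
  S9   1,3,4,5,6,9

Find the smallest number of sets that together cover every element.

S1, S2, S9 together cover {1, 2, 3, 4, 5, 6, 7, 8, 9, 10, 11} — every element.
No 2 of the 9 sets cover everything (all 36 pairs fall short), so 3 is minimum.

3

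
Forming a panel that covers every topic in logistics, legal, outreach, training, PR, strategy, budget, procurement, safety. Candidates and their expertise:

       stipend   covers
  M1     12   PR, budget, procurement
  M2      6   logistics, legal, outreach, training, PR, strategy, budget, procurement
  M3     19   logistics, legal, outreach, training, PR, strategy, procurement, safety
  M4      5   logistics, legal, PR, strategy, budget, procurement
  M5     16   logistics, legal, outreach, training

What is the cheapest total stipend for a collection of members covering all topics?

24

M3, M4 cover every topic at stipend 19 + 5 = 24.
Any cover uses at least 2 members; among all covering selections none totals below 24.
Greedy by coverage-per-stipend would pick M2, M3 for 25 — worse than the optimum 24.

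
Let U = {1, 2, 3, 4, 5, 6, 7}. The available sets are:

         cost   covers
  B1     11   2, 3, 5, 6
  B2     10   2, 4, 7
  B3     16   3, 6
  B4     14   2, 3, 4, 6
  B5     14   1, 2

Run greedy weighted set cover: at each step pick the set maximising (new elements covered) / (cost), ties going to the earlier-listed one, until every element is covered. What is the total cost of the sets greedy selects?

Pick 1: B1 adds 4 new (2, 3, 5, 6) at cost 11 (ratio 4/11).
Pick 2: B2 adds 2 new (4, 7) at cost 10 (ratio 2/10).
Pick 3: B5 adds 1 new (1) at cost 14 (ratio 1/14).
Greedy total cost: 11 + 10 + 14 = 35.

35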